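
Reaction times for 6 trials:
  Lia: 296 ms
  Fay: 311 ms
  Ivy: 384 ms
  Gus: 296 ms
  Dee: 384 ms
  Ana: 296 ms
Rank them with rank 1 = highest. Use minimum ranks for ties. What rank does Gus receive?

4

Sorted (descending): 384, 384, 311, 296, 296, 296
The 2 values of 384 occupy positions 1–2 → each gets rank 1.
The 3 values of 296 occupy positions 4–6 → each gets rank 4.
Gus has value 296 ms → rank 4.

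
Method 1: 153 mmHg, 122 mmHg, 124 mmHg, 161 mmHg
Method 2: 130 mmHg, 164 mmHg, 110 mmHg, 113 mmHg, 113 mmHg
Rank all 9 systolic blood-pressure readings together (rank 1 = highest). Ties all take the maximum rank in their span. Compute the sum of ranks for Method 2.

30

Sorted (descending): 164, 161, 153, 130, 124, 122, 113, 113, 110
The 2 values of 113 occupy positions 7–8 → each gets rank 8.
Method 2 values → pooled ranks: 130→4, 164→1, 110→9, 113→8, 113→8
Rank sum = 4 + 1 + 9 + 8 + 8 = 30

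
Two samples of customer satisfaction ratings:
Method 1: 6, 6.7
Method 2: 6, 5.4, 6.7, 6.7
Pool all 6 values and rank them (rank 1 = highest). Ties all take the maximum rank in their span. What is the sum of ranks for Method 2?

Sorted (descending): 6.7, 6.7, 6.7, 6, 6, 5.4
The 3 values of 6.7 occupy positions 1–3 → each gets rank 3.
The 2 values of 6 occupy positions 4–5 → each gets rank 5.
Method 2 values → pooled ranks: 6→5, 5.4→6, 6.7→3, 6.7→3
Rank sum = 5 + 6 + 3 + 3 = 17

17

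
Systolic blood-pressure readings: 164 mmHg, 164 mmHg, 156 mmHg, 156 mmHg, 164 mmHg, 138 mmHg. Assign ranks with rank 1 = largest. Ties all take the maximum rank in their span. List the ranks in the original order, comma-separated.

3, 3, 5, 5, 3, 6

Sorted (descending): 164, 164, 164, 156, 156, 138
The 3 values of 164 occupy positions 1–3 → each gets rank 3.
The 2 values of 156 occupy positions 4–5 → each gets rank 5.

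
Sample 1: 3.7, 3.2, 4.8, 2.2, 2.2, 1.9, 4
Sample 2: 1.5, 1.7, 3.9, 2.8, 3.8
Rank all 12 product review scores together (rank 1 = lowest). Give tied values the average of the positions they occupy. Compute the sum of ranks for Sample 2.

Sorted (ascending): 1.5, 1.7, 1.9, 2.2, 2.2, 2.8, 3.2, 3.7, 3.8, 3.9, 4, 4.8
The 2 values of 2.2 occupy positions 4–5 → average rank (4+5)/2 = 4.5.
Sample 2 values → pooled ranks: 1.5→1, 1.7→2, 3.9→10, 2.8→6, 3.8→9
Rank sum = 1 + 2 + 10 + 6 + 9 = 28

28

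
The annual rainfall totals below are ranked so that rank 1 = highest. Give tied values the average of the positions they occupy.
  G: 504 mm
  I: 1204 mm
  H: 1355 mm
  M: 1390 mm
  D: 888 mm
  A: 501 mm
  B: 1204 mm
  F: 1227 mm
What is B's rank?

4.5

Sorted (descending): 1390, 1355, 1227, 1204, 1204, 888, 504, 501
The 2 values of 1204 occupy positions 4–5 → average rank (4+5)/2 = 4.5.
B has value 1204 mm → rank 4.5.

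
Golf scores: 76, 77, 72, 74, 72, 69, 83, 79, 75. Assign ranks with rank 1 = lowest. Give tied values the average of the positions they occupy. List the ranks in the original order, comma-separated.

6, 7, 2.5, 4, 2.5, 1, 9, 8, 5

Sorted (ascending): 69, 72, 72, 74, 75, 76, 77, 79, 83
The 2 values of 72 occupy positions 2–3 → average rank (2+3)/2 = 2.5.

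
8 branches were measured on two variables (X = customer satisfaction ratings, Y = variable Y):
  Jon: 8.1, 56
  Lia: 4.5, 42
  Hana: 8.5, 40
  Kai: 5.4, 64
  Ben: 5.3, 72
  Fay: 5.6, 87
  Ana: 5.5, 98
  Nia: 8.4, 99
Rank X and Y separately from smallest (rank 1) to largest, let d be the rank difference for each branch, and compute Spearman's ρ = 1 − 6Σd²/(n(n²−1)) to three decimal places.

0.048

Ranks of variable 1: 6, 1, 8, 3, 2, 5, 4, 7
Ranks of variable 2: 3, 2, 1, 4, 5, 6, 7, 8
d = r₁ − r₂: 3, -1, 7, -1, -3, -1, -3, -1
d²: 9, 1, 49, 1, 9, 1, 9, 1; Σd² = 80
ρ = 1 − 6·80/(8·63) = 1 − 480/504 = 0.048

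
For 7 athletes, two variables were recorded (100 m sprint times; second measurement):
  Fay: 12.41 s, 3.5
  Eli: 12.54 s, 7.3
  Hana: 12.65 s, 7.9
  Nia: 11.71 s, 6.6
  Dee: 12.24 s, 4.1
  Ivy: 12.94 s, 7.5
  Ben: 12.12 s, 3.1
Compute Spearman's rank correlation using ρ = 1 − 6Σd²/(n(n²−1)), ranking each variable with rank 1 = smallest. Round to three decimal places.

0.714

Ranks of variable 1: 4, 5, 6, 1, 3, 7, 2
Ranks of variable 2: 2, 5, 7, 4, 3, 6, 1
d = r₁ − r₂: 2, 0, -1, -3, 0, 1, 1
d²: 4, 0, 1, 9, 0, 1, 1; Σd² = 16
ρ = 1 − 6·16/(7·48) = 1 − 96/336 = 0.714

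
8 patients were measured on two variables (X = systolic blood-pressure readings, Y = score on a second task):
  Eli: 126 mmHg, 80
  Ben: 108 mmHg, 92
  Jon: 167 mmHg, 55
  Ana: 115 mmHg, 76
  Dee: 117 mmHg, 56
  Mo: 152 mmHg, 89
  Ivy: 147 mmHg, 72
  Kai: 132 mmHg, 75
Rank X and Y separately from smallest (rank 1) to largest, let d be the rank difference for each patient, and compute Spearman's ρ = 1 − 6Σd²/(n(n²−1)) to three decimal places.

-0.452

Ranks of variable 1: 4, 1, 8, 2, 3, 7, 6, 5
Ranks of variable 2: 6, 8, 1, 5, 2, 7, 3, 4
d = r₁ − r₂: -2, -7, 7, -3, 1, 0, 3, 1
d²: 4, 49, 49, 9, 1, 0, 9, 1; Σd² = 122
ρ = 1 − 6·122/(8·63) = 1 − 732/504 = -0.452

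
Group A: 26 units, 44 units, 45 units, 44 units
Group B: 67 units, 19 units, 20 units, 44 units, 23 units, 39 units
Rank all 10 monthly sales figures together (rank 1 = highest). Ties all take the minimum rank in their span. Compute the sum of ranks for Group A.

Sorted (descending): 67, 45, 44, 44, 44, 39, 26, 23, 20, 19
The 3 values of 44 occupy positions 3–5 → each gets rank 3.
Group A values → pooled ranks: 26→7, 44→3, 45→2, 44→3
Rank sum = 7 + 3 + 2 + 3 = 15

15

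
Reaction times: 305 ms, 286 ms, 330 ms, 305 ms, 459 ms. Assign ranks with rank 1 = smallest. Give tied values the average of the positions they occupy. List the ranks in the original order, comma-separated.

2.5, 1, 4, 2.5, 5

Sorted (ascending): 286, 305, 305, 330, 459
The 2 values of 305 occupy positions 2–3 → average rank (2+3)/2 = 2.5.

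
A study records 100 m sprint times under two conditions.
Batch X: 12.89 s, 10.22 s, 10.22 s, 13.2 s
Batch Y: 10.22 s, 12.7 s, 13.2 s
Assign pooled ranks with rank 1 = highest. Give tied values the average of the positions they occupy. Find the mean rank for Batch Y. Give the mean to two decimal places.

3.83

Sorted (descending): 13.2, 13.2, 12.89, 12.7, 10.22, 10.22, 10.22
The 2 values of 13.2 occupy positions 1–2 → average rank (1+2)/2 = 1.5.
The 3 values of 10.22 occupy positions 5–7 → average rank 6.
Batch Y values → pooled ranks: 10.22→6, 12.7→4, 13.2→1.5
Mean rank = (6 + 4 + 1.5) / 3 = 3.83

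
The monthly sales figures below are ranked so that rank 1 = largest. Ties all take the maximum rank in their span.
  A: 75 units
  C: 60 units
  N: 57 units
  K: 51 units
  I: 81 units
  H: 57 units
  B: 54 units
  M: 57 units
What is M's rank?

Sorted (descending): 81, 75, 60, 57, 57, 57, 54, 51
The 3 values of 57 occupy positions 4–6 → each gets rank 6.
M has value 57 units → rank 6.

6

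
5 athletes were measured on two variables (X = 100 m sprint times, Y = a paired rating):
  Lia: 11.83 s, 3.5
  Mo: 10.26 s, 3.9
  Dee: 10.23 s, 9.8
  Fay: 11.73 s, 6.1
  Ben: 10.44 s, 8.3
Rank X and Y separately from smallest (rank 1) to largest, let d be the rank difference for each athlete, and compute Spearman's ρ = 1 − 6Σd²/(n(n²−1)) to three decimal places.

Ranks of variable 1: 5, 2, 1, 4, 3
Ranks of variable 2: 1, 2, 5, 3, 4
d = r₁ − r₂: 4, 0, -4, 1, -1
d²: 16, 0, 16, 1, 1; Σd² = 34
ρ = 1 − 6·34/(5·24) = 1 − 204/120 = -0.700

-0.700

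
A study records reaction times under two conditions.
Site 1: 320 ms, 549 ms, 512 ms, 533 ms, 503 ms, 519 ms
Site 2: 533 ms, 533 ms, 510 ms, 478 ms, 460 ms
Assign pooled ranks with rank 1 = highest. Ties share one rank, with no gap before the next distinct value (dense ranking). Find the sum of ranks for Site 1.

25

Sorted (descending): 549, 533, 533, 533, 519, 512, 510, 503, 478, 460, 320
The 3 values of 533 share dense rank 2.
Remaining distinct values take the next consecutive integers.
Site 1 values → pooled ranks: 320→9, 549→1, 512→4, 533→2, 503→6, 519→3
Rank sum = 9 + 1 + 4 + 2 + 6 + 3 = 25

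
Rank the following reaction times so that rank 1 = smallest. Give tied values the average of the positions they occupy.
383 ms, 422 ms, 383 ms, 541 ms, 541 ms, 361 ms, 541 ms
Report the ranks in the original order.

2.5, 4, 2.5, 6, 6, 1, 6

Sorted (ascending): 361, 383, 383, 422, 541, 541, 541
The 2 values of 383 occupy positions 2–3 → average rank (2+3)/2 = 2.5.
The 3 values of 541 occupy positions 5–7 → average rank 6.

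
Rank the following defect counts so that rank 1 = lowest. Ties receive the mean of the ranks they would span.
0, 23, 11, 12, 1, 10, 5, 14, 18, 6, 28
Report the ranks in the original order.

1, 10, 6, 7, 2, 5, 3, 8, 9, 4, 11

Sorted (ascending): 0, 1, 5, 6, 10, 11, 12, 14, 18, 23, 28
No ties — each value takes its position as its rank.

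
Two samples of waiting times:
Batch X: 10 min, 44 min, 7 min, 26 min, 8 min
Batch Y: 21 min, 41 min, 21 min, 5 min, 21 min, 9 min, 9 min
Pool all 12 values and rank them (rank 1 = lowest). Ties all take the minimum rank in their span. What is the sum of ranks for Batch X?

Sorted (ascending): 5, 7, 8, 9, 9, 10, 21, 21, 21, 26, 41, 44
The 2 values of 9 occupy positions 4–5 → each gets rank 4.
The 3 values of 21 occupy positions 7–9 → each gets rank 7.
Batch X values → pooled ranks: 10→6, 44→12, 7→2, 26→10, 8→3
Rank sum = 6 + 12 + 2 + 10 + 3 = 33

33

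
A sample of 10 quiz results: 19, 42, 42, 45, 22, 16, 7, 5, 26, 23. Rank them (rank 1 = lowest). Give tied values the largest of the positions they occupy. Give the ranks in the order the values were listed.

4, 9, 9, 10, 5, 3, 2, 1, 7, 6

Sorted (ascending): 5, 7, 16, 19, 22, 23, 26, 42, 42, 45
The 2 values of 42 occupy positions 8–9 → each gets rank 9.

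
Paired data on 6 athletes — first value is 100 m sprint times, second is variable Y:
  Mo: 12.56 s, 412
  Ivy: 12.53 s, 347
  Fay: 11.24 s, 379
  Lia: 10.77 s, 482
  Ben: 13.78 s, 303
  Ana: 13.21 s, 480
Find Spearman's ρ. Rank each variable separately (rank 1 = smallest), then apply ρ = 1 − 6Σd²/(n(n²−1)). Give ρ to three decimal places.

-0.486

Ranks of variable 1: 4, 3, 2, 1, 6, 5
Ranks of variable 2: 4, 2, 3, 6, 1, 5
d = r₁ − r₂: 0, 1, -1, -5, 5, 0
d²: 0, 1, 1, 25, 25, 0; Σd² = 52
ρ = 1 − 6·52/(6·35) = 1 − 312/210 = -0.486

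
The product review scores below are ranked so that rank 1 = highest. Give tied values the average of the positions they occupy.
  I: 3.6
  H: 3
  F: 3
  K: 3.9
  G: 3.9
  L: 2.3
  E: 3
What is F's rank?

Sorted (descending): 3.9, 3.9, 3.6, 3, 3, 3, 2.3
The 2 values of 3.9 occupy positions 1–2 → average rank (1+2)/2 = 1.5.
The 3 values of 3 occupy positions 4–6 → average rank 5.
F has value 3 → rank 5.

5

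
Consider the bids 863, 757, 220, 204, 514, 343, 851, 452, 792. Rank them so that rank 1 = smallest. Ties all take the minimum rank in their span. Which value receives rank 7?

792

Sorted (ascending): 204, 220, 343, 452, 514, 757, 792, 851, 863
No ties — each value takes its position as its rank.
Rank 7 → value 792.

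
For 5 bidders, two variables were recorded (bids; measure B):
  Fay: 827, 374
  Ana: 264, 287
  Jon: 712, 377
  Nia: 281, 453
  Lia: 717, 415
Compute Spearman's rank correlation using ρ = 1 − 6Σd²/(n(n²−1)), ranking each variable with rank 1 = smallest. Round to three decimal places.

0.100

Ranks of variable 1: 5, 1, 3, 2, 4
Ranks of variable 2: 2, 1, 3, 5, 4
d = r₁ − r₂: 3, 0, 0, -3, 0
d²: 9, 0, 0, 9, 0; Σd² = 18
ρ = 1 − 6·18/(5·24) = 1 − 108/120 = 0.100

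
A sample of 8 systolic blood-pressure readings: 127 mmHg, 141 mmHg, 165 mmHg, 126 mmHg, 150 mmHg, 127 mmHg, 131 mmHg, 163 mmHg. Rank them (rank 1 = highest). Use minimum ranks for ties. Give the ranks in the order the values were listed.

6, 4, 1, 8, 3, 6, 5, 2

Sorted (descending): 165, 163, 150, 141, 131, 127, 127, 126
The 2 values of 127 occupy positions 6–7 → each gets rank 6.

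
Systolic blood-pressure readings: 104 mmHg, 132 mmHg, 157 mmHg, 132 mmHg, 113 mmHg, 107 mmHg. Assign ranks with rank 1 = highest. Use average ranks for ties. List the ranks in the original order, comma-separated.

6, 2.5, 1, 2.5, 4, 5

Sorted (descending): 157, 132, 132, 113, 107, 104
The 2 values of 132 occupy positions 2–3 → average rank (2+3)/2 = 2.5.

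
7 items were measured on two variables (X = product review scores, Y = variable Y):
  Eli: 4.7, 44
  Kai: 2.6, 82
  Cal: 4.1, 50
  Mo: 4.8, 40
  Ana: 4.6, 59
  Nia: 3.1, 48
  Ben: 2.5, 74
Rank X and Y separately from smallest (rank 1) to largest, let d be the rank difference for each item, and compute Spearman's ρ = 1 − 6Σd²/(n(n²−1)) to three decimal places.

Ranks of variable 1: 6, 2, 4, 7, 5, 3, 1
Ranks of variable 2: 2, 7, 4, 1, 5, 3, 6
d = r₁ − r₂: 4, -5, 0, 6, 0, 0, -5
d²: 16, 25, 0, 36, 0, 0, 25; Σd² = 102
ρ = 1 − 6·102/(7·48) = 1 − 612/336 = -0.821

-0.821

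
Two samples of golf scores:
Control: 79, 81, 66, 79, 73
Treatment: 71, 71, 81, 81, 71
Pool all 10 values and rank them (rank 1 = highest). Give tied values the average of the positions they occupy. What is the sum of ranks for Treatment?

28

Sorted (descending): 81, 81, 81, 79, 79, 73, 71, 71, 71, 66
The 3 values of 81 occupy positions 1–3 → average rank 2.
The 2 values of 79 occupy positions 4–5 → average rank (4+5)/2 = 4.5.
The 3 values of 71 occupy positions 7–9 → average rank 8.
Treatment values → pooled ranks: 71→8, 71→8, 81→2, 81→2, 71→8
Rank sum = 8 + 8 + 2 + 2 + 8 = 28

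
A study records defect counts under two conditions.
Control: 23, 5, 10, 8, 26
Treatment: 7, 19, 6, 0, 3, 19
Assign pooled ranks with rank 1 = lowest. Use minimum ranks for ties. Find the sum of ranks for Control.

37

Sorted (ascending): 0, 3, 5, 6, 7, 8, 10, 19, 19, 23, 26
The 2 values of 19 occupy positions 8–9 → each gets rank 8.
Control values → pooled ranks: 23→10, 5→3, 10→7, 8→6, 26→11
Rank sum = 10 + 3 + 7 + 6 + 11 = 37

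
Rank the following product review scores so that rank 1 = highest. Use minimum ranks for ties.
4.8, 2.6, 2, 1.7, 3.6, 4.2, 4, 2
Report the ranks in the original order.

1, 5, 6, 8, 4, 2, 3, 6

Sorted (descending): 4.8, 4.2, 4, 3.6, 2.6, 2, 2, 1.7
The 2 values of 2 occupy positions 6–7 → each gets rank 6.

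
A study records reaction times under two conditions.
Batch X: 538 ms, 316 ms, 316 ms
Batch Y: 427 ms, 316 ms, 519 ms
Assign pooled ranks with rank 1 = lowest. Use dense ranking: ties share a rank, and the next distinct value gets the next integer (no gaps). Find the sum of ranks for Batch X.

6

Sorted (ascending): 316, 316, 316, 427, 519, 538
The 3 values of 316 share dense rank 1.
Remaining distinct values take the next consecutive integers.
Batch X values → pooled ranks: 538→4, 316→1, 316→1
Rank sum = 4 + 1 + 1 = 6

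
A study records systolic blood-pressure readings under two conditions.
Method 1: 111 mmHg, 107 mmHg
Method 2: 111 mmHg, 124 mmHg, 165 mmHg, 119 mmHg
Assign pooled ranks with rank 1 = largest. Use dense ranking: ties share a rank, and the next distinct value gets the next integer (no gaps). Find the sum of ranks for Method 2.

10

Sorted (descending): 165, 124, 119, 111, 111, 107
The 2 values of 111 share dense rank 4.
Remaining distinct values take the next consecutive integers.
Method 2 values → pooled ranks: 111→4, 124→2, 165→1, 119→3
Rank sum = 4 + 2 + 1 + 3 = 10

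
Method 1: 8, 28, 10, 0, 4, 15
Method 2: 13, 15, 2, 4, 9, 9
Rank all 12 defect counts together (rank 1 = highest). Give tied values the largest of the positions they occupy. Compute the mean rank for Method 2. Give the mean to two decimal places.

Sorted (descending): 28, 15, 15, 13, 10, 9, 9, 8, 4, 4, 2, 0
The 2 values of 15 occupy positions 2–3 → each gets rank 3.
The 2 values of 9 occupy positions 6–7 → each gets rank 7.
The 2 values of 4 occupy positions 9–10 → each gets rank 10.
Method 2 values → pooled ranks: 13→4, 15→3, 2→11, 4→10, 9→7, 9→7
Mean rank = (4 + 3 + 11 + 10 + 7 + 7) / 6 = 7.00

7.00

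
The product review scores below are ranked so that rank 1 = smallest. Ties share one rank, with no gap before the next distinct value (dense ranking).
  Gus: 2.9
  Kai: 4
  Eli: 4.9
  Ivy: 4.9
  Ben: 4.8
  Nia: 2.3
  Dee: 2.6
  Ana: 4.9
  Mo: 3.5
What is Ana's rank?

7

Sorted (ascending): 2.3, 2.6, 2.9, 3.5, 4, 4.8, 4.9, 4.9, 4.9
The 3 values of 4.9 share dense rank 7.
Remaining distinct values take the next consecutive integers.
Ana has value 4.9 → rank 7.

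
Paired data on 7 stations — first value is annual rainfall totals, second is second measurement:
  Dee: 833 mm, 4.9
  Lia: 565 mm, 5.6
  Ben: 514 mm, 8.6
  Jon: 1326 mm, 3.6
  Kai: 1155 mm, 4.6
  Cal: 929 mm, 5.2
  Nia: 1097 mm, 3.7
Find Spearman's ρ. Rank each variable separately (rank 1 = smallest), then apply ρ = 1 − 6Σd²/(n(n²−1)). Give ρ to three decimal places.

Ranks of variable 1: 3, 2, 1, 7, 6, 4, 5
Ranks of variable 2: 4, 6, 7, 1, 3, 5, 2
d = r₁ − r₂: -1, -4, -6, 6, 3, -1, 3
d²: 1, 16, 36, 36, 9, 1, 9; Σd² = 108
ρ = 1 − 6·108/(7·48) = 1 − 648/336 = -0.929

-0.929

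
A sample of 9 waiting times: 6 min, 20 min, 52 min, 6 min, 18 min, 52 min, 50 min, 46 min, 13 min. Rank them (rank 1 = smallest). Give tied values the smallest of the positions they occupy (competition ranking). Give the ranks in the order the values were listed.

Sorted (ascending): 6, 6, 13, 18, 20, 46, 50, 52, 52
The 2 values of 6 occupy positions 1–2 → each gets rank 1.
The 2 values of 52 occupy positions 8–9 → each gets rank 8.

1, 5, 8, 1, 4, 8, 7, 6, 3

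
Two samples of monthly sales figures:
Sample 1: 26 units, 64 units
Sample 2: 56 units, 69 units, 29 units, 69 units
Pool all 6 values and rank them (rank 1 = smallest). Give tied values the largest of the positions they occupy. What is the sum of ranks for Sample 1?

Sorted (ascending): 26, 29, 56, 64, 69, 69
The 2 values of 69 occupy positions 5–6 → each gets rank 6.
Sample 1 values → pooled ranks: 26→1, 64→4
Rank sum = 1 + 4 = 5

5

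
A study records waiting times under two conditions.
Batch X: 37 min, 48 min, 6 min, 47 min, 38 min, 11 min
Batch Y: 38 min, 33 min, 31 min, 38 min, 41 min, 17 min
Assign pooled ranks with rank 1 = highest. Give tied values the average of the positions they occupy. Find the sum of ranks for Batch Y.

40

Sorted (descending): 48, 47, 41, 38, 38, 38, 37, 33, 31, 17, 11, 6
The 3 values of 38 occupy positions 4–6 → average rank 5.
Batch Y values → pooled ranks: 38→5, 33→8, 31→9, 38→5, 41→3, 17→10
Rank sum = 5 + 8 + 9 + 5 + 3 + 10 = 40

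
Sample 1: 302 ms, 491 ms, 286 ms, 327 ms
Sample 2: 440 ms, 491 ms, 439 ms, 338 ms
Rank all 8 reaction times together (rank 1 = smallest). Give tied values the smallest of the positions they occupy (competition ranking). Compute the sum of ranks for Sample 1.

13

Sorted (ascending): 286, 302, 327, 338, 439, 440, 491, 491
The 2 values of 491 occupy positions 7–8 → each gets rank 7.
Sample 1 values → pooled ranks: 302→2, 491→7, 286→1, 327→3
Rank sum = 2 + 7 + 1 + 3 = 13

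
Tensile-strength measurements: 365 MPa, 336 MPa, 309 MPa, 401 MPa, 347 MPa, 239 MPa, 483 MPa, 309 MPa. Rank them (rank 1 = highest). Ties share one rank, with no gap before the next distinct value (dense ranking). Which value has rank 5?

336

Sorted (descending): 483, 401, 365, 347, 336, 309, 309, 239
The 2 values of 309 share dense rank 6.
Remaining distinct values take the next consecutive integers.
Rank 5 → value 336.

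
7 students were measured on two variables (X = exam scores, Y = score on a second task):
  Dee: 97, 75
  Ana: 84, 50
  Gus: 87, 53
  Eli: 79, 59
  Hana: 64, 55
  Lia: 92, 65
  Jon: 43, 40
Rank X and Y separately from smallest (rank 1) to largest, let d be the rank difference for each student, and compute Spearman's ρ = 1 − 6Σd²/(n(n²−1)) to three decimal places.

0.714

Ranks of variable 1: 7, 4, 5, 3, 2, 6, 1
Ranks of variable 2: 7, 2, 3, 5, 4, 6, 1
d = r₁ − r₂: 0, 2, 2, -2, -2, 0, 0
d²: 0, 4, 4, 4, 4, 0, 0; Σd² = 16
ρ = 1 − 6·16/(7·48) = 1 − 96/336 = 0.714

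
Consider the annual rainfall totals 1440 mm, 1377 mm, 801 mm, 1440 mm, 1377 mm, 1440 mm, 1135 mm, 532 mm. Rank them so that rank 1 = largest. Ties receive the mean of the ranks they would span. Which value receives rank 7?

Sorted (descending): 1440, 1440, 1440, 1377, 1377, 1135, 801, 532
The 3 values of 1440 occupy positions 1–3 → average rank 2.
The 2 values of 1377 occupy positions 4–5 → average rank (4+5)/2 = 4.5.
Rank 7 → value 801.

801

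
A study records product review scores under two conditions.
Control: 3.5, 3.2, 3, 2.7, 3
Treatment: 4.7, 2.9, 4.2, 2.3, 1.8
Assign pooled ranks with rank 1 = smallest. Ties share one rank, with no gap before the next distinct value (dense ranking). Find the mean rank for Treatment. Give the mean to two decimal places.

Sorted (ascending): 1.8, 2.3, 2.7, 2.9, 3, 3, 3.2, 3.5, 4.2, 4.7
The 2 values of 3 share dense rank 5.
Remaining distinct values take the next consecutive integers.
Treatment values → pooled ranks: 4.7→9, 2.9→4, 4.2→8, 2.3→2, 1.8→1
Mean rank = (9 + 4 + 8 + 2 + 1) / 5 = 4.80

4.80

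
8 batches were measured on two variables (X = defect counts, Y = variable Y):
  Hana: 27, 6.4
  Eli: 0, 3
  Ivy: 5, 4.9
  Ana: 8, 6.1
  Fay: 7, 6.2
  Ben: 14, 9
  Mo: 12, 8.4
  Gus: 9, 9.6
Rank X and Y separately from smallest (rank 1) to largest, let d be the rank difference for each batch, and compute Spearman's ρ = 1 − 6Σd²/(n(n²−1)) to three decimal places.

Ranks of variable 1: 8, 1, 2, 4, 3, 7, 6, 5
Ranks of variable 2: 5, 1, 2, 3, 4, 7, 6, 8
d = r₁ − r₂: 3, 0, 0, 1, -1, 0, 0, -3
d²: 9, 0, 0, 1, 1, 0, 0, 9; Σd² = 20
ρ = 1 − 6·20/(8·63) = 1 − 120/504 = 0.762

0.762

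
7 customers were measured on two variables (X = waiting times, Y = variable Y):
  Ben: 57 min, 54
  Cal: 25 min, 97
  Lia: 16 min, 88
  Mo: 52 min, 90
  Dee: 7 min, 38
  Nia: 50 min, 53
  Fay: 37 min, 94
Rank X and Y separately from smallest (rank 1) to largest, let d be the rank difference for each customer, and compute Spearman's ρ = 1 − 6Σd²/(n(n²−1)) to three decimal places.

0.107

Ranks of variable 1: 7, 3, 2, 6, 1, 5, 4
Ranks of variable 2: 3, 7, 4, 5, 1, 2, 6
d = r₁ − r₂: 4, -4, -2, 1, 0, 3, -2
d²: 16, 16, 4, 1, 0, 9, 4; Σd² = 50
ρ = 1 − 6·50/(7·48) = 1 − 300/336 = 0.107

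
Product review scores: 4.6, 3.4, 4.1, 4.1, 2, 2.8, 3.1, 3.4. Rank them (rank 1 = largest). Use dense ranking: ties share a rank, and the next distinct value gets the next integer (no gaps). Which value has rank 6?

Sorted (descending): 4.6, 4.1, 4.1, 3.4, 3.4, 3.1, 2.8, 2
The 2 values of 4.1 share dense rank 2.
The 2 values of 3.4 share dense rank 3.
Remaining distinct values take the next consecutive integers.
Rank 6 → value 2.

2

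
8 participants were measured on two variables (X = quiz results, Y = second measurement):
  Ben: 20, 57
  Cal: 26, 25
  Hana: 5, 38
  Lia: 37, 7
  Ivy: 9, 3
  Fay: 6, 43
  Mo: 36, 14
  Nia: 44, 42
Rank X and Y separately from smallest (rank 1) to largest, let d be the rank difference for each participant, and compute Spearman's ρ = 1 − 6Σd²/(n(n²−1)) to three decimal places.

Ranks of variable 1: 4, 5, 1, 7, 3, 2, 6, 8
Ranks of variable 2: 8, 4, 5, 2, 1, 7, 3, 6
d = r₁ − r₂: -4, 1, -4, 5, 2, -5, 3, 2
d²: 16, 1, 16, 25, 4, 25, 9, 4; Σd² = 100
ρ = 1 − 6·100/(8·63) = 1 − 600/504 = -0.190

-0.190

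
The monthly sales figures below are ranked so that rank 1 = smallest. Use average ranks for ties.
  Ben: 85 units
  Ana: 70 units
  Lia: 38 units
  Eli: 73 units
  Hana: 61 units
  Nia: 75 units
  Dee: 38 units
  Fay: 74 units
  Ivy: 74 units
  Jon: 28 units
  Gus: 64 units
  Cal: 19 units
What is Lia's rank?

Sorted (ascending): 19, 28, 38, 38, 61, 64, 70, 73, 74, 74, 75, 85
The 2 values of 38 occupy positions 3–4 → average rank (3+4)/2 = 3.5.
The 2 values of 74 occupy positions 9–10 → average rank (9+10)/2 = 9.5.
Lia has value 38 units → rank 3.5.

3.5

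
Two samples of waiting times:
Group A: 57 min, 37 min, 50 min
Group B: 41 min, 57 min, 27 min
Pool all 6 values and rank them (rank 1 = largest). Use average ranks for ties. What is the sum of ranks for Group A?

Sorted (descending): 57, 57, 50, 41, 37, 27
The 2 values of 57 occupy positions 1–2 → average rank (1+2)/2 = 1.5.
Group A values → pooled ranks: 57→1.5, 37→5, 50→3
Rank sum = 1.5 + 5 + 3 = 9.5

9.5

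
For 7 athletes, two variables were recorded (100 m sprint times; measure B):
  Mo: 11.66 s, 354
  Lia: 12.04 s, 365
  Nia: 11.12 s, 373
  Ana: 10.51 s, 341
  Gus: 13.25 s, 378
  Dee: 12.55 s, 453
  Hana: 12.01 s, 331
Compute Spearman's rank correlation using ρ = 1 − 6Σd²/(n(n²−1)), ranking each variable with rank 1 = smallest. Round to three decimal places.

Ranks of variable 1: 3, 5, 2, 1, 7, 6, 4
Ranks of variable 2: 3, 4, 5, 2, 6, 7, 1
d = r₁ − r₂: 0, 1, -3, -1, 1, -1, 3
d²: 0, 1, 9, 1, 1, 1, 9; Σd² = 22
ρ = 1 − 6·22/(7·48) = 1 − 132/336 = 0.607

0.607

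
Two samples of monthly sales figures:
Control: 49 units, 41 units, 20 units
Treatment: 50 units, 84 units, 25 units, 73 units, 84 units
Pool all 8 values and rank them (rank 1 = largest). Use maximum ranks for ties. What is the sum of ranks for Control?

Sorted (descending): 84, 84, 73, 50, 49, 41, 25, 20
The 2 values of 84 occupy positions 1–2 → each gets rank 2.
Control values → pooled ranks: 49→5, 41→6, 20→8
Rank sum = 5 + 6 + 8 = 19

19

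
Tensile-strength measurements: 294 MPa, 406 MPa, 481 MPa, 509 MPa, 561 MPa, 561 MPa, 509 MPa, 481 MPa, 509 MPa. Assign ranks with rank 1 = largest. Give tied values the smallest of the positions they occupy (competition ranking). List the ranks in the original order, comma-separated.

9, 8, 6, 3, 1, 1, 3, 6, 3

Sorted (descending): 561, 561, 509, 509, 509, 481, 481, 406, 294
The 2 values of 561 occupy positions 1–2 → each gets rank 1.
The 3 values of 509 occupy positions 3–5 → each gets rank 3.
The 2 values of 481 occupy positions 6–7 → each gets rank 6.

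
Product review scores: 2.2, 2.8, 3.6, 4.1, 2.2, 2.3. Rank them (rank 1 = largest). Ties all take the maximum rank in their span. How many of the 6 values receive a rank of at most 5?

Sorted (descending): 4.1, 3.6, 2.8, 2.3, 2.2, 2.2
The 2 values of 2.2 occupy positions 5–6 → each gets rank 6.
Ranks ≤ 5: {1, 2, 3, 4} → 4 values.

4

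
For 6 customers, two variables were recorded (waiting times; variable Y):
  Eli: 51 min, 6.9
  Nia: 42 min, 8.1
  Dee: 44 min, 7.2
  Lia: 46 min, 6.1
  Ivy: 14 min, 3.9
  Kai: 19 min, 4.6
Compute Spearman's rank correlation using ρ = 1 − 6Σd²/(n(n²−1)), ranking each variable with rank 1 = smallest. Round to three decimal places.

Ranks of variable 1: 6, 3, 4, 5, 1, 2
Ranks of variable 2: 4, 6, 5, 3, 1, 2
d = r₁ − r₂: 2, -3, -1, 2, 0, 0
d²: 4, 9, 1, 4, 0, 0; Σd² = 18
ρ = 1 − 6·18/(6·35) = 1 − 108/210 = 0.486

0.486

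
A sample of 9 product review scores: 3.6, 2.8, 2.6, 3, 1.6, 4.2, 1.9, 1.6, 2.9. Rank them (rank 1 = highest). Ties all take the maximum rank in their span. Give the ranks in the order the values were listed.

2, 5, 6, 3, 9, 1, 7, 9, 4

Sorted (descending): 4.2, 3.6, 3, 2.9, 2.8, 2.6, 1.9, 1.6, 1.6
The 2 values of 1.6 occupy positions 8–9 → each gets rank 9.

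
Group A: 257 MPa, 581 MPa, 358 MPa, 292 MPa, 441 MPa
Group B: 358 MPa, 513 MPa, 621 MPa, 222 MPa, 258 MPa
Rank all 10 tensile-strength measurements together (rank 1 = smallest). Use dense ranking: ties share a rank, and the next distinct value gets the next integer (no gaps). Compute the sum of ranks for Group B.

Sorted (ascending): 222, 257, 258, 292, 358, 358, 441, 513, 581, 621
The 2 values of 358 share dense rank 5.
Remaining distinct values take the next consecutive integers.
Group B values → pooled ranks: 358→5, 513→7, 621→9, 222→1, 258→3
Rank sum = 5 + 7 + 9 + 1 + 3 = 25

25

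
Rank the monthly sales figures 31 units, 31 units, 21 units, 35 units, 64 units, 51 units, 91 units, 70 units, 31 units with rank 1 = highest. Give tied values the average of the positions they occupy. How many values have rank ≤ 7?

8

Sorted (descending): 91, 70, 64, 51, 35, 31, 31, 31, 21
The 3 values of 31 occupy positions 6–8 → average rank 7.
Ranks ≤ 7: {1, 2, 3, 4, 5, 7, 7, 7} → 8 values.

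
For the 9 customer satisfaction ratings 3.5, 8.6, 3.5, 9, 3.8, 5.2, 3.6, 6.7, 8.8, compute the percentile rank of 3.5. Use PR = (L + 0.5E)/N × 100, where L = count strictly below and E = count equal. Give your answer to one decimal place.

N = 9.
Strictly below 3.5: 0. Equal to 3.5: 2.
PR = (0 + 0.5·2)/9 × 100 = 11.1

11.1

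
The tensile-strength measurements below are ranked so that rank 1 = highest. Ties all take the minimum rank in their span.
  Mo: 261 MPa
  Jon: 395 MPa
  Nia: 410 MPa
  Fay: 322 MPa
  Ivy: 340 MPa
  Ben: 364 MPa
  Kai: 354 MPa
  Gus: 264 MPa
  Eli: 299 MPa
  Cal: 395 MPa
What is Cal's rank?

2

Sorted (descending): 410, 395, 395, 364, 354, 340, 322, 299, 264, 261
The 2 values of 395 occupy positions 2–3 → each gets rank 2.
Cal has value 395 MPa → rank 2.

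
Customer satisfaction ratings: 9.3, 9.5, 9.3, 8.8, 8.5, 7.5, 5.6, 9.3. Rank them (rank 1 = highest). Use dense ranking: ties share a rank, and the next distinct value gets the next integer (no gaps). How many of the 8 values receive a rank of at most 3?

Sorted (descending): 9.5, 9.3, 9.3, 9.3, 8.8, 8.5, 7.5, 5.6
The 3 values of 9.3 share dense rank 2.
Remaining distinct values take the next consecutive integers.
Ranks ≤ 3: {1, 2, 2, 2, 3} → 5 values.

5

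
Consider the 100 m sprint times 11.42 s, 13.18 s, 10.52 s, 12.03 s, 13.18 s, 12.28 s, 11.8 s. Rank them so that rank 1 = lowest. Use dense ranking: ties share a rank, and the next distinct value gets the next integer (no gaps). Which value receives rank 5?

Sorted (ascending): 10.52, 11.42, 11.8, 12.03, 12.28, 13.18, 13.18
The 2 values of 13.18 share dense rank 6.
Remaining distinct values take the next consecutive integers.
Rank 5 → value 12.28.

12.28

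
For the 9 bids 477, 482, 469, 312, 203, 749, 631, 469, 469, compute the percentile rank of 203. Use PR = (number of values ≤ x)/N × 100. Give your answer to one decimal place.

N = 9.
Strictly below 203: 0. Equal to 203: 1.
PR = 1/9 × 100 = 11.1

11.1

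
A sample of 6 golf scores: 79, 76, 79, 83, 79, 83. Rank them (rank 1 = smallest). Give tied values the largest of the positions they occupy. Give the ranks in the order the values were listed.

Sorted (ascending): 76, 79, 79, 79, 83, 83
The 3 values of 79 occupy positions 2–4 → each gets rank 4.
The 2 values of 83 occupy positions 5–6 → each gets rank 6.

4, 1, 4, 6, 4, 6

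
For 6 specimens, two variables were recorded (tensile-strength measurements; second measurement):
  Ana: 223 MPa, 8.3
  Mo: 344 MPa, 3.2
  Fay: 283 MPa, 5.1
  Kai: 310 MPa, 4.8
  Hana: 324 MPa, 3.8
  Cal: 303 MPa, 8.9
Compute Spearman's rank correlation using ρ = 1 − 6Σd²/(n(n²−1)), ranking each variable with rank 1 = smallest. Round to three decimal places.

-0.829

Ranks of variable 1: 1, 6, 2, 4, 5, 3
Ranks of variable 2: 5, 1, 4, 3, 2, 6
d = r₁ − r₂: -4, 5, -2, 1, 3, -3
d²: 16, 25, 4, 1, 9, 9; Σd² = 64
ρ = 1 − 6·64/(6·35) = 1 − 384/210 = -0.829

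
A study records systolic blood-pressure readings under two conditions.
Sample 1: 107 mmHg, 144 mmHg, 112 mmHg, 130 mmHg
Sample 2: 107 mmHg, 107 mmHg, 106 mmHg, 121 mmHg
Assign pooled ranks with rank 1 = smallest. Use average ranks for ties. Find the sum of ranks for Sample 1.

23

Sorted (ascending): 106, 107, 107, 107, 112, 121, 130, 144
The 3 values of 107 occupy positions 2–4 → average rank 3.
Sample 1 values → pooled ranks: 107→3, 144→8, 112→5, 130→7
Rank sum = 3 + 8 + 5 + 7 = 23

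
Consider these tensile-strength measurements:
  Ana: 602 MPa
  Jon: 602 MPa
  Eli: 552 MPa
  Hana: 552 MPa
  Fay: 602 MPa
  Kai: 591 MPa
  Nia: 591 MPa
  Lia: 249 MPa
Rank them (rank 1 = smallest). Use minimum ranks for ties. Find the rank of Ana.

Sorted (ascending): 249, 552, 552, 591, 591, 602, 602, 602
The 2 values of 552 occupy positions 2–3 → each gets rank 2.
The 2 values of 591 occupy positions 4–5 → each gets rank 4.
The 3 values of 602 occupy positions 6–8 → each gets rank 6.
Ana has value 602 MPa → rank 6.

6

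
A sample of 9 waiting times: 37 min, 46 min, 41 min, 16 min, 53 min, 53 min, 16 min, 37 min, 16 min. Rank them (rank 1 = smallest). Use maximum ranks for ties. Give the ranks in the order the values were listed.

Sorted (ascending): 16, 16, 16, 37, 37, 41, 46, 53, 53
The 3 values of 16 occupy positions 1–3 → each gets rank 3.
The 2 values of 37 occupy positions 4–5 → each gets rank 5.
The 2 values of 53 occupy positions 8–9 → each gets rank 9.

5, 7, 6, 3, 9, 9, 3, 5, 3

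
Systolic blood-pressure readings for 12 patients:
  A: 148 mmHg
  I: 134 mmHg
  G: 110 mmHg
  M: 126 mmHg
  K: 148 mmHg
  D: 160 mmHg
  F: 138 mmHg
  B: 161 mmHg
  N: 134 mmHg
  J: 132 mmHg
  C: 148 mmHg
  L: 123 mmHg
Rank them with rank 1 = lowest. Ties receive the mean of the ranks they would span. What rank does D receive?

11

Sorted (ascending): 110, 123, 126, 132, 134, 134, 138, 148, 148, 148, 160, 161
The 2 values of 134 occupy positions 5–6 → average rank (5+6)/2 = 5.5.
The 3 values of 148 occupy positions 8–10 → average rank 9.
D has value 160 mmHg → rank 11.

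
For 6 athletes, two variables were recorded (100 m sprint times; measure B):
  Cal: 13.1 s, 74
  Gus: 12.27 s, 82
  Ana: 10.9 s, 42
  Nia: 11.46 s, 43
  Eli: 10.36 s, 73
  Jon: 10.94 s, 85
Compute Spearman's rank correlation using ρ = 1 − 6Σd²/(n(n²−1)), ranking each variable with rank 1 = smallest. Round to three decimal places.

0.371

Ranks of variable 1: 6, 5, 2, 4, 1, 3
Ranks of variable 2: 4, 5, 1, 2, 3, 6
d = r₁ − r₂: 2, 0, 1, 2, -2, -3
d²: 4, 0, 1, 4, 4, 9; Σd² = 22
ρ = 1 − 6·22/(6·35) = 1 − 132/210 = 0.371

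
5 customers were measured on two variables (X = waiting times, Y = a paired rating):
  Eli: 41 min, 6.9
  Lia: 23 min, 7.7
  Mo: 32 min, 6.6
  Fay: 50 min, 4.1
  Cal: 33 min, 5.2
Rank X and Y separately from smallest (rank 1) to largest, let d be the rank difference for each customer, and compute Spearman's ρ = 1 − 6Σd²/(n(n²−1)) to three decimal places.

Ranks of variable 1: 4, 1, 2, 5, 3
Ranks of variable 2: 4, 5, 3, 1, 2
d = r₁ − r₂: 0, -4, -1, 4, 1
d²: 0, 16, 1, 16, 1; Σd² = 34
ρ = 1 − 6·34/(5·24) = 1 − 204/120 = -0.700

-0.700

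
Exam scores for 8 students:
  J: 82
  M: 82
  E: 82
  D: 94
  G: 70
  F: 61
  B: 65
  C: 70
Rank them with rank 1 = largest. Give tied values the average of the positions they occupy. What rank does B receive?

7

Sorted (descending): 94, 82, 82, 82, 70, 70, 65, 61
The 3 values of 82 occupy positions 2–4 → average rank 3.
The 2 values of 70 occupy positions 5–6 → average rank (5+6)/2 = 5.5.
B has value 65 → rank 7.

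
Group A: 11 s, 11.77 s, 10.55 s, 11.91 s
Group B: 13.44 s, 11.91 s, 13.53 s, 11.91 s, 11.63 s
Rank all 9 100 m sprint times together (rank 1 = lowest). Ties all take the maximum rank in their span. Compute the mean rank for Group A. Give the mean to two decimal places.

3.50

Sorted (ascending): 10.55, 11, 11.63, 11.77, 11.91, 11.91, 11.91, 13.44, 13.53
The 3 values of 11.91 occupy positions 5–7 → each gets rank 7.
Group A values → pooled ranks: 11→2, 11.77→4, 10.55→1, 11.91→7
Mean rank = (2 + 4 + 1 + 7) / 4 = 3.50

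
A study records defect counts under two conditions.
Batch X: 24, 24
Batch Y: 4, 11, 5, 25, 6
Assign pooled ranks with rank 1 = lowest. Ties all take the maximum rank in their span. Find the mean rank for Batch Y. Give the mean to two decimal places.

Sorted (ascending): 4, 5, 6, 11, 24, 24, 25
The 2 values of 24 occupy positions 5–6 → each gets rank 6.
Batch Y values → pooled ranks: 4→1, 11→4, 5→2, 25→7, 6→3
Mean rank = (1 + 4 + 2 + 7 + 3) / 5 = 3.40

3.40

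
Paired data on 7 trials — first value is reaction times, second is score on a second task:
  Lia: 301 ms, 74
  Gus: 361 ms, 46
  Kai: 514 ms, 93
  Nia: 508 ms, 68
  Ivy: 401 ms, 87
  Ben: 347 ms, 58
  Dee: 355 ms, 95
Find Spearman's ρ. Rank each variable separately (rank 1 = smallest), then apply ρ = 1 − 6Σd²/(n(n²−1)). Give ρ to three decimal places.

0.214

Ranks of variable 1: 1, 4, 7, 6, 5, 2, 3
Ranks of variable 2: 4, 1, 6, 3, 5, 2, 7
d = r₁ − r₂: -3, 3, 1, 3, 0, 0, -4
d²: 9, 9, 1, 9, 0, 0, 16; Σd² = 44
ρ = 1 − 6·44/(7·48) = 1 − 264/336 = 0.214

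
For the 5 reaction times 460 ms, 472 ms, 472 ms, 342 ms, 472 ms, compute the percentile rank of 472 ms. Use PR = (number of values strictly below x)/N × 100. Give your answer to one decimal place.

N = 5.
Strictly below 472: 2. Equal to 472: 3.
PR = 2/5 × 100 = 40.0

40.0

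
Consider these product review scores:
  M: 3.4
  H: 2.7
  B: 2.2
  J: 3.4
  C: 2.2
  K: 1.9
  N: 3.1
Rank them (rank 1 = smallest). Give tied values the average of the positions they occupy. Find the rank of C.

2.5

Sorted (ascending): 1.9, 2.2, 2.2, 2.7, 3.1, 3.4, 3.4
The 2 values of 2.2 occupy positions 2–3 → average rank (2+3)/2 = 2.5.
The 2 values of 3.4 occupy positions 6–7 → average rank (6+7)/2 = 6.5.
C has value 2.2 → rank 2.5.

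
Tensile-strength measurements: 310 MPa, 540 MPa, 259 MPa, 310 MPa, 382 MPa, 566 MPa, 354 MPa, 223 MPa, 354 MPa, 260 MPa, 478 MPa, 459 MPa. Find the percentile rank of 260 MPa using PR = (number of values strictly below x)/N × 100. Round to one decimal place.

16.7

N = 12.
Strictly below 260: 2. Equal to 260: 1.
PR = 2/12 × 100 = 16.7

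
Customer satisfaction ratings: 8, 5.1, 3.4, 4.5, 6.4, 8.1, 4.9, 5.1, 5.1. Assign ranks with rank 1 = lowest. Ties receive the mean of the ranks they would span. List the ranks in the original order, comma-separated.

8, 5, 1, 2, 7, 9, 3, 5, 5

Sorted (ascending): 3.4, 4.5, 4.9, 5.1, 5.1, 5.1, 6.4, 8, 8.1
The 3 values of 5.1 occupy positions 4–6 → average rank 5.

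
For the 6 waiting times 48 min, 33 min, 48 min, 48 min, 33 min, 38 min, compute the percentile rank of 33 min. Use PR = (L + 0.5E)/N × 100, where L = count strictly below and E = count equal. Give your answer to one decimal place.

16.7

N = 6.
Strictly below 33: 0. Equal to 33: 2.
PR = (0 + 0.5·2)/6 × 100 = 16.7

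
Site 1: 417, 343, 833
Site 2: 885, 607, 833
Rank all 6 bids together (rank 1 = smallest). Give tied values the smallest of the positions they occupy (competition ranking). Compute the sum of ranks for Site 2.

13

Sorted (ascending): 343, 417, 607, 833, 833, 885
The 2 values of 833 occupy positions 4–5 → each gets rank 4.
Site 2 values → pooled ranks: 885→6, 607→3, 833→4
Rank sum = 6 + 3 + 4 = 13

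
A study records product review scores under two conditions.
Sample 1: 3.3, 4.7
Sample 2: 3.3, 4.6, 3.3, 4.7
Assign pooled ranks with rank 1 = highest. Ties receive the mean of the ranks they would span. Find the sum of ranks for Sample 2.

14.5

Sorted (descending): 4.7, 4.7, 4.6, 3.3, 3.3, 3.3
The 2 values of 4.7 occupy positions 1–2 → average rank (1+2)/2 = 1.5.
The 3 values of 3.3 occupy positions 4–6 → average rank 5.
Sample 2 values → pooled ranks: 3.3→5, 4.6→3, 3.3→5, 4.7→1.5
Rank sum = 5 + 3 + 5 + 1.5 = 14.5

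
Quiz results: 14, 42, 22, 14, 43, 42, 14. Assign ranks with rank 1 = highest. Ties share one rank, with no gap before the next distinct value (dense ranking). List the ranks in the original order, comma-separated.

Sorted (descending): 43, 42, 42, 22, 14, 14, 14
The 2 values of 42 share dense rank 2.
The 3 values of 14 share dense rank 4.
Remaining distinct values take the next consecutive integers.

4, 2, 3, 4, 1, 2, 4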